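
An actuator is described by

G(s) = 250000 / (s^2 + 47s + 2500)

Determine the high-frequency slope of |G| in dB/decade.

-40 dB/decade

Each pole contributes −20 dB/decade at high frequency; each zero contributes +20 dB/decade.
Net: 0 zero(s) − 2 pole(s) → -40 dB/decade.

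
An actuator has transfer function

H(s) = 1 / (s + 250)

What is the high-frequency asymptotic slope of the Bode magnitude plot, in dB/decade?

-20 dB/decade

Each pole contributes −20 dB/decade at high frequency; each zero contributes +20 dB/decade.
Net: 0 zero(s) − 1 pole(s) → -20 dB/decade.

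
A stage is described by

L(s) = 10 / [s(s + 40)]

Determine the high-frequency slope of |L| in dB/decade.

Each pole contributes −20 dB/decade at high frequency; each zero contributes +20 dB/decade.
Net: 0 zero(s) − 2 pole(s) → -40 dB/decade.

-40 dB/decade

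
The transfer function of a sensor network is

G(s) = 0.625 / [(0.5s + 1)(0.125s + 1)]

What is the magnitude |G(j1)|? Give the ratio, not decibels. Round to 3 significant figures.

0.555

At ω = 1 rad/s:
pole (1 + j1·0.5) = 1 + j0.5 → |·| ≈ 1.118, ∠ ≈ 26.57°
pole (1 + j1·0.125) = 1 + j0.125 → |·| ≈ 1.0078, ∠ ≈ 7.13°
|G| = 0.625 · 1 / (1.118 · 1.0078) ≈ 0.55471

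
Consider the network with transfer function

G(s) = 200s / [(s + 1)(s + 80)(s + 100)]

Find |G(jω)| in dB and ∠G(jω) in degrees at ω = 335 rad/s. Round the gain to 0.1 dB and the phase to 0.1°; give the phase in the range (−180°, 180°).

At s = jω = j335:
zero at origin: s = j335 → |·| = 335, ∠ = 90.00°
pole (s+1): 1 + j335 → |·| = √(1²+335²) = √112226 ≈ 335, ∠ = arctan(335/1) ≈ 89.83°
pole (s+80): 80 + j335 → |·| = √(80²+335²) = √118625 ≈ 344.42, ∠ = arctan(335/80) ≈ 76.57°
pole (s+100): 100 + j335 → |·| = √(100²+335²) = √122225 ≈ 349.61, ∠ = arctan(335/100) ≈ 73.38°
|G| = 200 · 335 / 4.0338e+07 ≈ 0.001661
Gain = 20 log₁₀(0.001661) ≈ -55.59 dB
∠G = 90.00° − 239.78° = -149.78°

-55.6 dB, -149.8°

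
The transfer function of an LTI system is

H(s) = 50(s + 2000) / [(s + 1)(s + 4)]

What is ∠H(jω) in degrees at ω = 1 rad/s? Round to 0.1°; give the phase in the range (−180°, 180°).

At s = jω = j1:
zero (s+2000): 2000 + j1 → |·| = √(2000²+1²) = √4000001 ≈ 2000, ∠ = arctan(1/2000) ≈ 0.03°
pole (s+1): 1 + j1 → |·| = √(1²+1²) = √2 ≈ 1.4142, ∠ = arctan(1/1) ≈ 45.00°
pole (s+4): 4 + j1 → |·| = √(4²+1²) = √17 ≈ 4.1231, ∠ = arctan(1/4) ≈ 14.04°
∠H = 0.03° − 59.04° = -59.01°

-59.0°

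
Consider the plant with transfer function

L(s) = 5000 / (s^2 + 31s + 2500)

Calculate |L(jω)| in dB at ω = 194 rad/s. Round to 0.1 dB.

At s = jω = j194:
quadratic: (j194)² + 31·j194 + 2500 = -35136 + j6014 → |·| ≈ 35647, ∠ ≈ 170.29°
|L| = 5000 / 35647 ≈ 0.14026
Gain = 20 log₁₀(0.14026) ≈ -17.06 dB

-17.1 dB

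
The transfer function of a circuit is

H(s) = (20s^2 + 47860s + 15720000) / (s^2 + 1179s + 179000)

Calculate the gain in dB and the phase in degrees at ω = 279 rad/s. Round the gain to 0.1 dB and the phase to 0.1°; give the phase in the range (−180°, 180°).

Substitute s = j279:
Numerator: 20(j279)^2 + 47860(j279) + 15720000 = 14163180 + j13352940
Denominator: (j279)^2 + 1179(j279) + 179000 = 101159 + j328941
|N| = √(14163180² + 13352940²) ≈ 1.9465e+07, ∠N ≈ 43.31°
|D| = √(101159² + 328941²) ≈ 3.4414e+05, ∠D ≈ 72.91°
|H| = 1.9465e+07 / 3.4414e+05 ≈ 56.561
Gain = 20 log₁₀(56.561) ≈ 35.05 dB
∠H = 43.31° − 72.91° = -29.60°

35.1 dB, -29.6°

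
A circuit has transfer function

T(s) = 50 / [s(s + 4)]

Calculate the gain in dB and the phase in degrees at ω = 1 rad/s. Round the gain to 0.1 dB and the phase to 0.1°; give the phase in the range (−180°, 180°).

21.7 dB, -104.0°

At s = jω = j1:
pole (s+4): 4 + j1 → |·| = √(4²+1²) = √17 ≈ 4.1231, ∠ = arctan(1/4) ≈ 14.04°
pole at origin: |s| = 1, ∠ = 90.00° (in denominator)
|T| = 50 / 4.1231 ≈ 12.127
Gain = 20 log₁₀(12.127) ≈ 21.68 dB
∠T = 0.00° − 104.04° = -104.04°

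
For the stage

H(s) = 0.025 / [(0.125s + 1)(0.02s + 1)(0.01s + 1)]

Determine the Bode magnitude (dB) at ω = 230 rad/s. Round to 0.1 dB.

-82.7 dB

At ω = 230 rad/s:
pole (1 + j230·0.125) = 1 + j28.75 → |·| ≈ 28.767, ∠ ≈ 88.01°
pole (1 + j230·0.02) = 1 + j4.6 → |·| ≈ 4.7074, ∠ ≈ 77.74°
pole (1 + j230·0.01) = 1 + j2.3 → |·| ≈ 2.508, ∠ ≈ 66.50°
|H| = 0.025 · 1 / (28.767 · 4.7074 · 2.508) ≈ 7.361e-05
Gain = 20 log₁₀(7.361e-05) ≈ -82.66 dB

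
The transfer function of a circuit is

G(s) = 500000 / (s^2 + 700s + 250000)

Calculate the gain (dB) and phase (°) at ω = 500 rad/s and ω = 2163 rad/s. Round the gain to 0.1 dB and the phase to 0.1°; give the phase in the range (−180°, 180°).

At s = jω = j500:
quadratic: (j500)² + 700·j500 + 250000 = 0 + j350000 → |·| ≈ 3.5e+05, ∠ ≈ 90.00°
|G| = 500000 / 3.5e+05 ≈ 1.4286
Gain = 20 log₁₀(1.4286) ≈ 3.10 dB
∠G = 0.00° − 90.00° = -90.00°

At s = jω = j2163:
quadratic: (j2163)² + 700·j2163 + 250000 = -4428569 + j1514100 → |·| ≈ 4.6802e+06, ∠ ≈ 161.12°
|G| = 500000 / 4.6802e+06 ≈ 0.10683
Gain = 20 log₁₀(0.10683) ≈ -19.43 dB
∠G = 0.00° − 161.12° = -161.12°

ω = 500: 3.1 dB, -90.0°; ω = 2163: -19.4 dB, -161.1°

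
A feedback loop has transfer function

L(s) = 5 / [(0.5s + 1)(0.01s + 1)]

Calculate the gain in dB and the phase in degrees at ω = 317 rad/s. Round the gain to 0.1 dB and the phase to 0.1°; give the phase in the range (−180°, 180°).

At ω = 317 rad/s:
pole (1 + j317·0.5) = 1 + j158.5 → |·| ≈ 158.5, ∠ ≈ 89.64°
pole (1 + j317·0.01) = 1 + j3.17 → |·| ≈ 3.324, ∠ ≈ 72.49°
|L| = 5 · 1 / (158.5 · 3.324) ≈ 0.0094903
Gain = 20 log₁₀(0.0094903) ≈ -40.45 dB
∠L = (0°) − (89.64° + 72.49°) = -162.13°

-40.5 dB, -162.1°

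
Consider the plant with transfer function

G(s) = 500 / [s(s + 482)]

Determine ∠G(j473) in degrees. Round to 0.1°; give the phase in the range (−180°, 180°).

At s = jω = j473:
pole (s+482): 482 + j473 → |·| = √(482²+473²) = √456053 ≈ 675.32, ∠ = arctan(473/482) ≈ 44.46°
pole at origin: |s| = 473, ∠ = 90.00° (in denominator)
∠G = 0.00° − 134.46° = -134.46°

-134.5°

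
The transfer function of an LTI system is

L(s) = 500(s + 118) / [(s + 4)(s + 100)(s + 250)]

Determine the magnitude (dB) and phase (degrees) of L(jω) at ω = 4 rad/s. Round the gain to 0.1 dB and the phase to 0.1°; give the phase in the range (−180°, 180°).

-7.6 dB, -46.3°

At s = jω = j4:
zero (s+118): 118 + j4 → |·| = √(118²+4²) = √13940 ≈ 118.07, ∠ = arctan(4/118) ≈ 1.94°
pole (s+4): 4 + j4 → |·| = √(4²+4²) = √32 ≈ 5.6569, ∠ = arctan(4/4) ≈ 45.00°
pole (s+100): 100 + j4 → |·| = √(100²+4²) = √10016 ≈ 100.08, ∠ = arctan(4/100) ≈ 2.29°
pole (s+250): 250 + j4 → |·| = √(250²+4²) = √62516 ≈ 250.03, ∠ = arctan(4/250) ≈ 0.92°
|L| = 500 · 118.07 / 1.4155e+05 ≈ 0.41706
Gain = 20 log₁₀(0.41706) ≈ -7.60 dB
∠L = 1.94° − 48.21° = -46.27°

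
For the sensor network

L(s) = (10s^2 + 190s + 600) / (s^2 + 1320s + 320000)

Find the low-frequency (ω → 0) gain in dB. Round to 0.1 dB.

-54.5 dB

L(0) = 600 / 320000 = 0.001875
20 log₁₀(0.001875) ≈ -54.54 dB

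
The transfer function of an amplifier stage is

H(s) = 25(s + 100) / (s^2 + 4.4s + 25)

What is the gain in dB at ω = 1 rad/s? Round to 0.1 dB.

40.2 dB

At s = jω = j1:
zero (s+100): 100 + j1 → |·| = √(100²+1²) = √10001 ≈ 100, ∠ = arctan(1/100) ≈ 0.57°
quadratic: (j1)² + 4.4·j1 + 25 = 24 + j4.4 → |·| ≈ 24.4, ∠ ≈ 10.39°
|H| = 25 · 100 / 24.4 ≈ 102.46
Gain = 20 log₁₀(102.46) ≈ 40.21 dB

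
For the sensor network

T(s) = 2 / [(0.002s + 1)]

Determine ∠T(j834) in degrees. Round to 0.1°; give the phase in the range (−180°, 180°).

-59.1°

At ω = 834 rad/s:
pole (1 + j834·0.002) = 1 + j1.668 → |·| ≈ 1.9448, ∠ ≈ 59.06°
∠T = (0°) − (59.06°) = -59.06°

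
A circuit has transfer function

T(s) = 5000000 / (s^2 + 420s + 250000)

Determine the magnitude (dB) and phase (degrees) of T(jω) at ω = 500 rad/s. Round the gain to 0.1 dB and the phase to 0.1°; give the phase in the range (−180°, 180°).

27.5 dB, -90.0°

At s = jω = j500:
quadratic: (j500)² + 420·j500 + 250000 = 0 + j210000 → |·| ≈ 2.1e+05, ∠ ≈ 90.00°
|T| = 5000000 / 2.1e+05 ≈ 23.81
Gain = 20 log₁₀(23.81) ≈ 27.54 dB
∠T = 0.00° − 90.00° = -90.00°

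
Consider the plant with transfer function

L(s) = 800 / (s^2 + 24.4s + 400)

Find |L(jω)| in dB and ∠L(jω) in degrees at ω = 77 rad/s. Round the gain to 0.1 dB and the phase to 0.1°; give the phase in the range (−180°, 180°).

At s = jω = j77:
quadratic: (j77)² + 24.4·j77 + 400 = -5529 + j1878.8 → |·| ≈ 5839.5, ∠ ≈ 161.23°
|L| = 800 / 5839.5 ≈ 0.137
Gain = 20 log₁₀(0.137) ≈ -17.27 dB
∠L = 0.00° − 161.23° = -161.23°

-17.3 dB, -161.2°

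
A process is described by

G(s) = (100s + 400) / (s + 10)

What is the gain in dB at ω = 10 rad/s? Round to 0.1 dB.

Substitute s = j10:
Numerator: 100(j10) + 400 = 400 + j1000
Denominator: (j10) + 10 = 10 + j10
|N| = √(400² + 1000²) ≈ 1077, ∠N ≈ 68.20°
|D| = √(10² + 10²) ≈ 14.142, ∠D ≈ 45.00°
|G| = 1077 / 14.142 ≈ 76.156
Gain = 20 log₁₀(76.156) ≈ 37.63 dB

37.6 dB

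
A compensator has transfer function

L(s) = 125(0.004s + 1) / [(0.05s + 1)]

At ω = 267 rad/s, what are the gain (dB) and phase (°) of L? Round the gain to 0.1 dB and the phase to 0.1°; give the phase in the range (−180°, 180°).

At ω = 267 rad/s:
zero (1 + j267·0.004) = 1 + j1.068 → |·| ≈ 1.4631, ∠ ≈ 46.88°
pole (1 + j267·0.05) = 1 + j13.35 → |·| ≈ 13.387, ∠ ≈ 85.72°
|L| = 125 · 1.4631 / (13.387) ≈ 13.662
Gain = 20 log₁₀(13.662) ≈ 22.71 dB
∠L = (46.88°) − (85.72°) = -38.84°

22.7 dB, -38.8°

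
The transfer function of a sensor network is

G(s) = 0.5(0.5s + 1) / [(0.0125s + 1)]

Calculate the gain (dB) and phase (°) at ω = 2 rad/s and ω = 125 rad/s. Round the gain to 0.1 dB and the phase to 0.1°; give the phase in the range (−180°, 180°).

At ω = 2 rad/s:
zero (1 + j2·0.5) = 1 + j1 → |·| ≈ 1.4142, ∠ ≈ 45.00°
pole (1 + j2·0.0125) = 1 + j0.025 → |·| ≈ 1.0003, ∠ ≈ 1.43°
|G| = 0.5 · 1.4142 / (1.0003) ≈ 0.70689
Gain = 20 log₁₀(0.70689) ≈ -3.01 dB
∠G = (45.00°) − (1.43°) = 43.57°

At ω = 125 rad/s:
zero (1 + j125·0.5) = 1 + j62.5 → |·| ≈ 62.508, ∠ ≈ 89.08°
pole (1 + j125·0.0125) = 1 + j1.5625 → |·| ≈ 1.8551, ∠ ≈ 57.38°
|G| = 0.5 · 62.508 / (1.8551) ≈ 16.848
Gain = 20 log₁₀(16.848) ≈ 24.53 dB
∠G = (89.08°) − (57.38°) = 31.70°

ω = 2: -3.0 dB, 43.6°; ω = 125: 24.5 dB, 31.7°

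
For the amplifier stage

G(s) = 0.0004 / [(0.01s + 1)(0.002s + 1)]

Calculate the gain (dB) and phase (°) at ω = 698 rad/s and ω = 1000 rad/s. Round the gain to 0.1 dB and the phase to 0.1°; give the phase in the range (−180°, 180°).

At ω = 698 rad/s:
pole (1 + j698·0.01) = 1 + j6.98 → |·| ≈ 7.0513, ∠ ≈ 81.85°
pole (1 + j698·0.002) = 1 + j1.396 → |·| ≈ 1.7172, ∠ ≈ 54.38°
|G| = 0.0004 · 1 / (7.0513 · 1.7172) ≈ 3.3035e-05
Gain = 20 log₁₀(3.3035e-05) ≈ -89.62 dB
∠G = (0°) − (81.85° + 54.38°) = -136.23°

At ω = 1000 rad/s:
pole (1 + j1000·0.01) = 1 + j10 → |·| ≈ 10.05, ∠ ≈ 84.29°
pole (1 + j1000·0.002) = 1 + j2 → |·| ≈ 2.2361, ∠ ≈ 63.43°
|G| = 0.0004 · 1 / (10.05 · 2.2361) ≈ 1.7799e-05
Gain = 20 log₁₀(1.7799e-05) ≈ -94.99 dB
∠G = (0°) − (84.29° + 63.43°) = -147.72°

ω = 698: -89.6 dB, -136.2°; ω = 1000: -95.0 dB, -147.7°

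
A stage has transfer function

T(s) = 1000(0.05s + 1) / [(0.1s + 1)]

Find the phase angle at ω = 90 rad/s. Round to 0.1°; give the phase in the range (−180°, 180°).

At ω = 90 rad/s:
zero (1 + j90·0.05) = 1 + j4.5 → |·| ≈ 4.6098, ∠ ≈ 77.47°
pole (1 + j90·0.1) = 1 + j9 → |·| ≈ 9.0554, ∠ ≈ 83.66°
∠T = (77.47°) − (83.66°) = -6.19°

-6.2°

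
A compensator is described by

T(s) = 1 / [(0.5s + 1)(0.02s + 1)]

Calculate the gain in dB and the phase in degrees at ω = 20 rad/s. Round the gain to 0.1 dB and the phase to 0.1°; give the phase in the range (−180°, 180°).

-20.7 dB, -106.1°

At ω = 20 rad/s:
pole (1 + j20·0.5) = 1 + j10 → |·| ≈ 10.05, ∠ ≈ 84.29°
pole (1 + j20·0.02) = 1 + j0.4 → |·| ≈ 1.077, ∠ ≈ 21.80°
|T| = 1 · 1 / (10.05 · 1.077) ≈ 0.092389
Gain = 20 log₁₀(0.092389) ≈ -20.69 dB
∠T = (0°) − (84.29° + 21.80°) = -106.09°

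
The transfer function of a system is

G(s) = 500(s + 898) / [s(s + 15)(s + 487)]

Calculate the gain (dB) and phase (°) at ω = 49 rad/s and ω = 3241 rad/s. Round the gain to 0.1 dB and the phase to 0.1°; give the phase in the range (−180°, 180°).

At s = jω = j49:
zero (s+898): 898 + j49 → |·| = √(898²+49²) = √808805 ≈ 899.34, ∠ = arctan(49/898) ≈ 3.12°
pole (s+15): 15 + j49 → |·| = √(15²+49²) = √2626 ≈ 51.245, ∠ = arctan(49/15) ≈ 72.98°
pole (s+487): 487 + j49 → |·| = √(487²+49²) = √239570 ≈ 489.46, ∠ = arctan(49/487) ≈ 5.75°
pole at origin: |s| = 49, ∠ = 90.00° (in denominator)
|G| = 500 · 899.34 / 1.229e+06 ≈ 0.36588
Gain = 20 log₁₀(0.36588) ≈ -8.73 dB
∠G = 3.12° − 168.73° = -165.61°

At s = jω = j3241:
zero (s+898): 898 + j3241 → |·| = √(898²+3241²) = √11310485 ≈ 3363.1, ∠ = arctan(3241/898) ≈ 74.51°
pole (s+15): 15 + j3241 → |·| = √(15²+3241²) = √10504306 ≈ 3241, ∠ = arctan(3241/15) ≈ 89.73°
pole (s+487): 487 + j3241 → |·| = √(487²+3241²) = √10741250 ≈ 3277.4, ∠ = arctan(3241/487) ≈ 81.45°
pole at origin: |s| = 3241, ∠ = 90.00° (in denominator)
|G| = 500 · 3363.1 / 3.4426e+10 ≈ 4.8845e-05
Gain = 20 log₁₀(4.8845e-05) ≈ -86.22 dB
∠G = 74.51° − 261.18° = -186.67° ≡ 173.33° (principal value)

ω = 49: -8.7 dB, -165.6°; ω = 3241: -86.2 dB, 173.3°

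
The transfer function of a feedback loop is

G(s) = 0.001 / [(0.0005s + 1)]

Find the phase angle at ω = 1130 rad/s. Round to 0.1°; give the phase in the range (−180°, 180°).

-29.5°

At ω = 1130 rad/s:
pole (1 + j1130·0.0005) = 1 + j0.565 → |·| ≈ 1.1486, ∠ ≈ 29.47°
∠G = (0°) − (29.47°) = -29.47°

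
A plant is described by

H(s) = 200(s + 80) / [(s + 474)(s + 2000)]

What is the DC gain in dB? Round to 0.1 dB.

H(0) = 200·80 / (474·2000) ≈ 0.016878
20 log₁₀(0.016878) ≈ -35.45 dB

-35.5 dB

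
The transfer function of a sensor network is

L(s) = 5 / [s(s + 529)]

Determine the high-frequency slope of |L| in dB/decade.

Each pole contributes −20 dB/decade at high frequency; each zero contributes +20 dB/decade.
Net: 0 zero(s) − 2 pole(s) → -40 dB/decade.

-40 dB/decade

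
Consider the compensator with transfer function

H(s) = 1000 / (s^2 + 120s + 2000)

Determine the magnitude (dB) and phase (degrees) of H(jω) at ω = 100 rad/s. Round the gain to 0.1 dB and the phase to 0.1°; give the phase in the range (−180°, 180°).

Substitute s = j100:
Numerator: 1000 = 1000 + j0
Denominator: (j100)^2 + 120(j100) + 2000 = -8000 + j12000
|N| = √(1000² + 0²) ≈ 1000, ∠N ≈ 0.00°
|D| = √(8000² + 12000²) ≈ 14422, ∠D ≈ 123.69°
|H| = 1000 / 14422 ≈ 0.069339
Gain = 20 log₁₀(0.069339) ≈ -23.18 dB
∠H = 0.00° − 123.69° = -123.69°

-23.2 dB, -123.7°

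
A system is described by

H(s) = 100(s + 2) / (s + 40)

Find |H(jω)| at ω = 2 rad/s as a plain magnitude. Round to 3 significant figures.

At s = jω = j2:
zero (s+2): 2 + j2 → |·| = √(2²+2²) = √8 ≈ 2.8284, ∠ = arctan(2/2) ≈ 45.00°
pole (s+40): 40 + j2 → |·| = √(40²+2²) = √1604 ≈ 40.05, ∠ = arctan(2/40) ≈ 2.86°
|H| = 100 · 2.8284 / 40.05 ≈ 7.0622

7.06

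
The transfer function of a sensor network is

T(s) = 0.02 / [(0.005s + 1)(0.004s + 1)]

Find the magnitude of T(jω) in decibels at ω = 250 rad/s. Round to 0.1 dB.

-41.1 dB

At ω = 250 rad/s:
pole (1 + j250·0.005) = 1 + j1.25 → |·| ≈ 1.6008, ∠ ≈ 51.34°
pole (1 + j250·0.004) = 1 + j1 → |·| ≈ 1.4142, ∠ ≈ 45.00°
|T| = 0.02 · 1 / (1.6008 · 1.4142) ≈ 0.0088345
Gain = 20 log₁₀(0.0088345) ≈ -41.08 dB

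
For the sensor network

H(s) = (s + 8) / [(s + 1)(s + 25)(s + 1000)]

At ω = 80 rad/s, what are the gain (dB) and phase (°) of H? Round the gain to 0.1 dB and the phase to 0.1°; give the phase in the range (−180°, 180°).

At s = jω = j80:
zero (s+8): 8 + j80 → |·| = √(8²+80²) = √6464 ≈ 80.399, ∠ = arctan(80/8) ≈ 84.29°
pole (s+1): 1 + j80 → |·| = √(1²+80²) = √6401 ≈ 80.006, ∠ = arctan(80/1) ≈ 89.28°
pole (s+25): 25 + j80 → |·| = √(25²+80²) = √7025 ≈ 83.815, ∠ = arctan(80/25) ≈ 72.65°
pole (s+1000): 1000 + j80 → |·| = √(1000²+80²) = √1006400 ≈ 1003.2, ∠ = arctan(80/1000) ≈ 4.57°
|H| = 1 · 80.399 / 6.7272e+06 ≈ 1.1951e-05
Gain = 20 log₁₀(1.1951e-05) ≈ -98.45 dB
∠H = 84.29° − 166.50° = -82.21°

-98.5 dB, -82.2°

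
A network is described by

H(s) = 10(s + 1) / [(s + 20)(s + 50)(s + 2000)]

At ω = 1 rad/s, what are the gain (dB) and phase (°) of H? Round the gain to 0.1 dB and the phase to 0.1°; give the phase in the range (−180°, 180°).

At s = jω = j1:
zero (s+1): 1 + j1 → |·| = √(1²+1²) = √2 ≈ 1.4142, ∠ = arctan(1/1) ≈ 45.00°
pole (s+20): 20 + j1 → |·| = √(20²+1²) = √401 ≈ 20.025, ∠ = arctan(1/20) ≈ 2.86°
pole (s+50): 50 + j1 → |·| = √(50²+1²) = √2501 ≈ 50.01, ∠ = arctan(1/50) ≈ 1.15°
pole (s+2000): 2000 + j1 → |·| = √(2000²+1²) = √4000001 ≈ 2000, ∠ = arctan(1/2000) ≈ 0.03°
|H| = 10 · 1.4142 / 2.0029e+06 ≈ 7.0608e-06
Gain = 20 log₁₀(7.0608e-06) ≈ -103.02 dB
∠H = 45.00° − 4.04° = 40.96°

-103.0 dB, 41.0°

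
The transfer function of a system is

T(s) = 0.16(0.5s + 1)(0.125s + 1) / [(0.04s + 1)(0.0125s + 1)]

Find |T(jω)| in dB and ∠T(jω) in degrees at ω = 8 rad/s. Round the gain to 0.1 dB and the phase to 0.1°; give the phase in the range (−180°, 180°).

-1.1 dB, 97.5°

At ω = 8 rad/s:
zero (1 + j8·0.5) = 1 + j4 → |·| ≈ 4.1231, ∠ ≈ 75.96°
zero (1 + j8·0.125) = 1 + j1 → |·| ≈ 1.4142, ∠ ≈ 45.00°
pole (1 + j8·0.04) = 1 + j0.32 → |·| ≈ 1.05, ∠ ≈ 17.74°
pole (1 + j8·0.0125) = 1 + j0.1 → |·| ≈ 1.005, ∠ ≈ 5.71°
|T| = 0.16 · 4.1231 · 1.4142 / (1.05 · 1.005) ≈ 0.8841
Gain = 20 log₁₀(0.8841) ≈ -1.07 dB
∠T = (75.96° + 45.00°) − (17.74° + 5.71°) = 97.51°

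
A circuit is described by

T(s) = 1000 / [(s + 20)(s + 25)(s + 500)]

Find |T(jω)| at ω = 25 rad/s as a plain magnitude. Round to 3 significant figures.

0.00176

At s = jω = j25:
pole (s+20): 20 + j25 → |·| = √(20²+25²) = √1025 ≈ 32.016, ∠ = arctan(25/20) ≈ 51.34°
pole (s+25): 25 + j25 → |·| = √(25²+25²) = √1250 ≈ 35.355, ∠ = arctan(25/25) ≈ 45.00°
pole (s+500): 500 + j25 → |·| = √(500²+25²) = √250625 ≈ 500.62, ∠ = arctan(25/500) ≈ 2.86°
|T| = 1000 / 5.6666e+05 ≈ 0.0017647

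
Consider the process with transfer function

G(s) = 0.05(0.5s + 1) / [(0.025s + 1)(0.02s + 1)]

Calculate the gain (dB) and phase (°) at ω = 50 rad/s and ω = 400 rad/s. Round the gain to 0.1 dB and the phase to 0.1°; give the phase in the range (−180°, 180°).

At ω = 50 rad/s:
zero (1 + j50·0.5) = 1 + j25 → |·| ≈ 25.02, ∠ ≈ 87.71°
pole (1 + j50·0.025) = 1 + j1.25 → |·| ≈ 1.6008, ∠ ≈ 51.34°
pole (1 + j50·0.02) = 1 + j1 → |·| ≈ 1.4142, ∠ ≈ 45.00°
|G| = 0.05 · 25.02 / (1.6008 · 1.4142) ≈ 0.5526
Gain = 20 log₁₀(0.5526) ≈ -5.15 dB
∠G = (87.71°) − (51.34° + 45.00°) = -8.63°

At ω = 400 rad/s:
zero (1 + j400·0.5) = 1 + j200 → |·| ≈ 200, ∠ ≈ 89.71°
pole (1 + j400·0.025) = 1 + j10 → |·| ≈ 10.05, ∠ ≈ 84.29°
pole (1 + j400·0.02) = 1 + j8 → |·| ≈ 8.0623, ∠ ≈ 82.87°
|G| = 0.05 · 200 / (10.05 · 8.0623) ≈ 0.12342
Gain = 20 log₁₀(0.12342) ≈ -18.17 dB
∠G = (89.71°) − (84.29° + 82.87°) = -77.45°

ω = 50: -5.2 dB, -8.6°; ω = 400: -18.2 dB, -77.5°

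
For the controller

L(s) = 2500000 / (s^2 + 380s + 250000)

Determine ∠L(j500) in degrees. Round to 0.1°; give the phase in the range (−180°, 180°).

-90.0°

At s = jω = j500:
quadratic: (j500)² + 380·j500 + 250000 = 0 + j190000 → |·| ≈ 1.9e+05, ∠ ≈ 90.00°
∠L = 0.00° − 90.00° = -90.00°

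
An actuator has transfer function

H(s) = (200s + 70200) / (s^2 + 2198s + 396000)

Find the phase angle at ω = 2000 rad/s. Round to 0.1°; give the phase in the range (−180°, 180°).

Substitute s = j2000:
Numerator: 200(j2000) + 70200 = 70200 + j400000
Denominator: (j2000)^2 + 2198(j2000) + 396000 = -3604000 + j4396000
|N| = √(70200² + 400000²) ≈ 4.0611e+05, ∠N ≈ 80.05°
|D| = √(3604000² + 4396000²) ≈ 5.6845e+06, ∠D ≈ 129.35°
∠H = 80.05° − 129.35° = -49.30°

-49.3°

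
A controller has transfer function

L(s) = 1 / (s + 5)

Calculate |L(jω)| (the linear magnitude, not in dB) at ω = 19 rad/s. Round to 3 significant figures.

At s = jω = j19:
pole (s+5): 5 + j19 → |·| = √(5²+19²) = √386 ≈ 19.647, ∠ = arctan(19/5) ≈ 75.26°
|L| = 1 / 19.647 ≈ 0.050898

0.0509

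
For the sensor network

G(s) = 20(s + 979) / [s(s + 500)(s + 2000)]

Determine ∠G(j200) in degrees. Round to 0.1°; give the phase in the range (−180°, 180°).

At s = jω = j200:
zero (s+979): 979 + j200 → |·| = √(979²+200²) = √998441 ≈ 999.22, ∠ = arctan(200/979) ≈ 11.55°
pole (s+500): 500 + j200 → |·| = √(500²+200²) = √290000 ≈ 538.52, ∠ = arctan(200/500) ≈ 21.80°
pole (s+2000): 2000 + j200 → |·| = √(2000²+200²) = √4040000 ≈ 2010, ∠ = arctan(200/2000) ≈ 5.71°
pole at origin: |s| = 200, ∠ = 90.00° (in denominator)
∠G = 11.55° − 117.51° = -105.96°

-106.0°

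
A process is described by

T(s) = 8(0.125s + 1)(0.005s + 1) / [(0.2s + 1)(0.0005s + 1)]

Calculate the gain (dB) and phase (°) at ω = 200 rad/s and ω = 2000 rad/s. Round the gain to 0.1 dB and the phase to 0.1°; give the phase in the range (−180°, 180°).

At ω = 200 rad/s:
zero (1 + j200·0.125) = 1 + j25 → |·| ≈ 25.02, ∠ ≈ 87.71°
zero (1 + j200·0.005) = 1 + j1 → |·| ≈ 1.4142, ∠ ≈ 45.00°
pole (1 + j200·0.2) = 1 + j40 → |·| ≈ 40.012, ∠ ≈ 88.57°
pole (1 + j200·0.0005) = 1 + j0.1 → |·| ≈ 1.005, ∠ ≈ 5.71°
|T| = 8 · 25.02 · 1.4142 / (40.012 · 1.005) ≈ 7.0393
Gain = 20 log₁₀(7.0393) ≈ 16.95 dB
∠T = (87.71° + 45.00°) − (88.57° + 5.71°) = 38.43°

At ω = 2000 rad/s:
zero (1 + j2000·0.125) = 1 + j250 → |·| ≈ 250, ∠ ≈ 89.77°
zero (1 + j2000·0.005) = 1 + j10 → |·| ≈ 10.05, ∠ ≈ 84.29°
pole (1 + j2000·0.2) = 1 + j400 → |·| ≈ 400, ∠ ≈ 89.86°
pole (1 + j2000·0.0005) = 1 + j1 → |·| ≈ 1.4142, ∠ ≈ 45.00°
|T| = 8 · 250 · 10.05 / (400 · 1.4142) ≈ 35.532
Gain = 20 log₁₀(35.532) ≈ 31.01 dB
∠T = (89.77° + 84.29°) − (89.86° + 45.00°) = 39.20°

ω = 200: 17.0 dB, 38.4°; ω = 2000: 31.0 dB, 39.2°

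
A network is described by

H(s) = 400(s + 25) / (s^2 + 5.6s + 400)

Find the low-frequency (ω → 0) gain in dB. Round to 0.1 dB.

28.0 dB

H(0) = 400·25 / 400 = 25
20 log₁₀(25) ≈ 27.96 dB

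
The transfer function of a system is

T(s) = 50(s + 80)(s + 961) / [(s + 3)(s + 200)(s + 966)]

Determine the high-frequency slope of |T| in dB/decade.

Each pole contributes −20 dB/decade at high frequency; each zero contributes +20 dB/decade.
Net: 2 zero(s) − 3 pole(s) → -20 dB/decade.

-20 dB/decade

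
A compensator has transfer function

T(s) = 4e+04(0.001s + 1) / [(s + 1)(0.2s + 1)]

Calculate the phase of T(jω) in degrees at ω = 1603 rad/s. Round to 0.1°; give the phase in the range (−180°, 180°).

At ω = 1603 rad/s:
zero (1 + j1603·0.001) = 1 + j1.603 → |·| ≈ 1.8893, ∠ ≈ 58.04°
pole (1 + j1603·1) = 1 + j1603 → |·| ≈ 1603, ∠ ≈ 89.96°
pole (1 + j1603·0.2) = 1 + j320.6 → |·| ≈ 320.6, ∠ ≈ 89.82°
∠T = (58.04°) − (89.96° + 89.82°) = -121.74°

-121.7°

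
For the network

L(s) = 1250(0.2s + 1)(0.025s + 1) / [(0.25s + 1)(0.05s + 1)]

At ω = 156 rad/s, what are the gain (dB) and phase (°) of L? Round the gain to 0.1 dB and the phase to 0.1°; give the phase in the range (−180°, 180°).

At ω = 156 rad/s:
zero (1 + j156·0.2) = 1 + j31.2 → |·| ≈ 31.216, ∠ ≈ 88.16°
zero (1 + j156·0.025) = 1 + j3.9 → |·| ≈ 4.0262, ∠ ≈ 75.62°
pole (1 + j156·0.25) = 1 + j39 → |·| ≈ 39.013, ∠ ≈ 88.53°
pole (1 + j156·0.05) = 1 + j7.8 → |·| ≈ 7.8638, ∠ ≈ 82.69°
|L| = 1250 · 31.216 · 4.0262 / (39.013 · 7.8638) ≈ 512.08
Gain = 20 log₁₀(512.08) ≈ 54.19 dB
∠L = (88.16° + 75.62°) − (88.53° + 82.69°) = -7.44°

54.2 dB, -7.4°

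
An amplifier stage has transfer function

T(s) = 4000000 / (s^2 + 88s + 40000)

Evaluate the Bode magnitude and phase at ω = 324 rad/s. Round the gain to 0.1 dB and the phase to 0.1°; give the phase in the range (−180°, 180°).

35.0 dB, -156.3°

At s = jω = j324:
quadratic: (j324)² + 88·j324 + 40000 = -64976 + j28512 → |·| ≈ 70956, ∠ ≈ 156.31°
|T| = 4000000 / 70956 ≈ 56.373
Gain = 20 log₁₀(56.373) ≈ 35.02 dB
∠T = 0.00° − 156.31° = -156.31°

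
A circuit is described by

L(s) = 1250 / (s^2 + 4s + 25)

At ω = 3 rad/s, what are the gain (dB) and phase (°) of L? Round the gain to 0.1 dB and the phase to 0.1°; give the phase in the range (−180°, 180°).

At s = jω = j3:
quadratic: (j3)² + 4·j3 + 25 = 16 + j12 → |·| ≈ 20, ∠ ≈ 36.87°
|L| = 1250 / 20 ≈ 62.5
Gain = 20 log₁₀(62.5) ≈ 35.92 dB
∠L = 0.00° − 36.87° = -36.87°

35.9 dB, -36.9°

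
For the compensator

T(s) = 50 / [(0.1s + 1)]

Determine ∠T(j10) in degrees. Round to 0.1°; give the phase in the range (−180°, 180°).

At ω = 10 rad/s:
pole (1 + j10·0.1) = 1 + j1 → |·| ≈ 1.4142, ∠ ≈ 45.00°
∠T = (0°) − (45.00°) = -45.00°

-45.0°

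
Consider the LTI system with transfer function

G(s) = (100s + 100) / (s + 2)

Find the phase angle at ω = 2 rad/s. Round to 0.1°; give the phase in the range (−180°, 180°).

Substitute s = j2:
Numerator: 100(j2) + 100 = 100 + j200
Denominator: (j2) + 2 = 2 + j2
|N| = √(100² + 200²) ≈ 223.61, ∠N ≈ 63.43°
|D| = √(2² + 2²) ≈ 2.8284, ∠D ≈ 45.00°
∠G = 63.43° − 45.00° = 18.43°

18.4°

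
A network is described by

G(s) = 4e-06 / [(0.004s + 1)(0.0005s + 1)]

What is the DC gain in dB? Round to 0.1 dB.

-108.0 dB

G(0) = 4e-06 · 1 / 1 = 4e-06
20 log₁₀(4e-06) ≈ -107.96 dB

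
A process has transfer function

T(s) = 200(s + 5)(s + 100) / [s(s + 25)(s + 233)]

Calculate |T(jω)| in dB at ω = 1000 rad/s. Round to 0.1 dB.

-14.2 dB

At s = jω = j1000:
zero (s+5): 5 + j1000 → |·| = √(5²+1000²) = √1000025 ≈ 1000, ∠ = arctan(1000/5) ≈ 89.71°
zero (s+100): 100 + j1000 → |·| = √(100²+1000²) = √1010000 ≈ 1005, ∠ = arctan(1000/100) ≈ 84.29°
pole (s+25): 25 + j1000 → |·| = √(25²+1000²) = √1000625 ≈ 1000.3, ∠ = arctan(1000/25) ≈ 88.57°
pole (s+233): 233 + j1000 → |·| = √(233²+1000²) = √1054289 ≈ 1026.8, ∠ = arctan(1000/233) ≈ 76.88°
pole at origin: |s| = 1000, ∠ = 90.00° (in denominator)
|T| = 200 · 1.005e+06 / 1.0271e+09 ≈ 0.1957
Gain = 20 log₁₀(0.1957) ≈ -14.17 dB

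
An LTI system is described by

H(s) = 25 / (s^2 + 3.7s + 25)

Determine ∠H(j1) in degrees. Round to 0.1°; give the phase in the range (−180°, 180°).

-8.8°

At s = jω = j1:
quadratic: (j1)² + 3.7·j1 + 25 = 24 + j3.7 → |·| ≈ 24.284, ∠ ≈ 8.76°
∠H = 0.00° − 8.76° = -8.76°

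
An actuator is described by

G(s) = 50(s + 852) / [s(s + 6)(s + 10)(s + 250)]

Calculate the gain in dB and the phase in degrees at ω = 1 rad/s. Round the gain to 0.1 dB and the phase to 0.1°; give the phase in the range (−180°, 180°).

8.9 dB, -105.3°

At s = jω = j1:
zero (s+852): 852 + j1 → |·| = √(852²+1²) = √725905 ≈ 852, ∠ = arctan(1/852) ≈ 0.07°
pole (s+6): 6 + j1 → |·| = √(6²+1²) = √37 ≈ 6.0828, ∠ = arctan(1/6) ≈ 9.46°
pole (s+10): 10 + j1 → |·| = √(10²+1²) = √101 ≈ 10.05, ∠ = arctan(1/10) ≈ 5.71°
pole (s+250): 250 + j1 → |·| = √(250²+1²) = √62501 ≈ 250, ∠ = arctan(1/250) ≈ 0.23°
pole at origin: |s| = 1, ∠ = 90.00° (in denominator)
|G| = 50 · 852 / 15283 ≈ 2.7874
Gain = 20 log₁₀(2.7874) ≈ 8.90 dB
∠G = 0.07° − 105.40° = -105.33°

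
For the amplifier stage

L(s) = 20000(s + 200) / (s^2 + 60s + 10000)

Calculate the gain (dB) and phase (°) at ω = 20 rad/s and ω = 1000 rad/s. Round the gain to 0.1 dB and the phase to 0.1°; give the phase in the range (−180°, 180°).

ω = 20: 52.4 dB, -1.4°; ω = 1000: 26.3 dB, -97.8°

At s = jω = j20:
zero (s+200): 200 + j20 → |·| = √(200²+20²) = √40400 ≈ 201, ∠ = arctan(20/200) ≈ 5.71°
quadratic: (j20)² + 60·j20 + 10000 = 9600 + j1200 → |·| ≈ 9674.7, ∠ ≈ 7.13°
|L| = 20000 · 201 / 9674.7 ≈ 415.52
Gain = 20 log₁₀(415.52) ≈ 52.37 dB
∠L = 5.71° − 7.13° = -1.42°

At s = jω = j1000:
zero (s+200): 200 + j1000 → |·| = √(200²+1000²) = √1040000 ≈ 1019.8, ∠ = arctan(1000/200) ≈ 78.69°
quadratic: (j1000)² + 60·j1000 + 10000 = -990000 + j60000 → |·| ≈ 9.9182e+05, ∠ ≈ 176.53°
|L| = 20000 · 1019.8 / 9.9182e+05 ≈ 20.564
Gain = 20 log₁₀(20.564) ≈ 26.26 dB
∠L = 78.69° − 176.53° = -97.84°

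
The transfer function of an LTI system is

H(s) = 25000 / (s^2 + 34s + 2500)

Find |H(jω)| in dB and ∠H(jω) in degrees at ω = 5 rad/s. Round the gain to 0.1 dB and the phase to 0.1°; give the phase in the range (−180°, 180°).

20.1 dB, -3.9°

At s = jω = j5:
quadratic: (j5)² + 34·j5 + 2500 = 2475 + j170 → |·| ≈ 2480.8, ∠ ≈ 3.93°
|H| = 25000 / 2480.8 ≈ 10.077
Gain = 20 log₁₀(10.077) ≈ 20.07 dB
∠H = 0.00° − 3.93° = -3.93°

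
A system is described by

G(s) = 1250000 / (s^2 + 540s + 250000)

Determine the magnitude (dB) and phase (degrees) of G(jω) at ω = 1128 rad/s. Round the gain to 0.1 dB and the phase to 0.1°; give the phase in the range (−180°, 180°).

At s = jω = j1128:
quadratic: (j1128)² + 540·j1128 + 250000 = -1022384 + j609120 → |·| ≈ 1.1901e+06, ∠ ≈ 149.21°
|G| = 1250000 / 1.1901e+06 ≈ 1.0503
Gain = 20 log₁₀(1.0503) ≈ 0.43 dB
∠G = 0.00° − 149.21° = -149.21°

0.4 dB, -149.2°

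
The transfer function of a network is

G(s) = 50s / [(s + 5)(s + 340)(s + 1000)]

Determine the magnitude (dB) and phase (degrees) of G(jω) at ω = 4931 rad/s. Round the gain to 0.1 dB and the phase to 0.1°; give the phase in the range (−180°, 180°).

At s = jω = j4931:
zero at origin: s = j4931 → |·| = 4931, ∠ = 90.00°
pole (s+5): 5 + j4931 → |·| = √(5²+4931²) = √24314786 ≈ 4931, ∠ = arctan(4931/5) ≈ 89.94°
pole (s+340): 340 + j4931 → |·| = √(340²+4931²) = √24430361 ≈ 4942.7, ∠ = arctan(4931/340) ≈ 86.06°
pole (s+1000): 1000 + j4931 → |·| = √(1000²+4931²) = √25314761 ≈ 5031.4, ∠ = arctan(4931/1000) ≈ 78.54°
|G| = 50 · 4931 / 1.2263e+11 ≈ 2.0105e-06
Gain = 20 log₁₀(2.0105e-06) ≈ -113.93 dB
∠G = 90.00° − 254.54° = -164.54°

-113.9 dB, -164.5°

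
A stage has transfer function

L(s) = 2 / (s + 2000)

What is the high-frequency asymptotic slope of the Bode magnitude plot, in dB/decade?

Each pole contributes −20 dB/decade at high frequency; each zero contributes +20 dB/decade.
Net: 0 zero(s) − 1 pole(s) → -20 dB/decade.

-20 dB/decade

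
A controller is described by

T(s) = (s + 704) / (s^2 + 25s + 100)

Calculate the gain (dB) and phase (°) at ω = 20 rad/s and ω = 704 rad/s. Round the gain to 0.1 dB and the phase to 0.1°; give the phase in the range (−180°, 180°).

Substitute s = j20:
Numerator: (j20) + 704 = 704 + j20
Denominator: (j20)^2 + 25(j20) + 100 = -300 + j500
|N| = √(704² + 20²) ≈ 704.28, ∠N ≈ 1.63°
|D| = √(300² + 500²) ≈ 583.1, ∠D ≈ 120.96°
|T| = 704.28 / 583.1 ≈ 1.2078
Gain = 20 log₁₀(1.2078) ≈ 1.64 dB
∠T = 1.63° − 120.96° = -119.33°

Substitute s = j704:
Numerator: (j704) + 704 = 704 + j704
Denominator: (j704)^2 + 25(j704) + 100 = -495516 + j17600
|N| = √(704² + 704²) ≈ 995.61, ∠N ≈ 45.00°
|D| = √(495516² + 17600²) ≈ 4.9583e+05, ∠D ≈ 177.97°
|T| = 995.61 / 4.9583e+05 ≈ 0.002008
Gain = 20 log₁₀(0.002008) ≈ -53.94 dB
∠T = 45.00° − 177.97° = -132.97°

ω = 20: 1.6 dB, -119.3°; ω = 704: -53.9 dB, -133.0°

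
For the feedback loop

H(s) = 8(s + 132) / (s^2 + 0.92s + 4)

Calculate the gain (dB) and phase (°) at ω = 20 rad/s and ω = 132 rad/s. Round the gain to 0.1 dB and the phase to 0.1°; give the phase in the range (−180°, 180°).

ω = 20: 8.6 dB, -168.7°; ω = 132: -21.3 dB, -134.6°

At s = jω = j20:
zero (s+132): 132 + j20 → |·| = √(132²+20²) = √17824 ≈ 133.51, ∠ = arctan(20/132) ≈ 8.62°
quadratic: (j20)² + 0.92·j20 + 4 = -396 + j18.4 → |·| ≈ 396.43, ∠ ≈ 177.34°
|H| = 8 · 133.51 / 396.43 ≈ 2.6942
Gain = 20 log₁₀(2.6942) ≈ 8.61 dB
∠H = 8.62° − 177.34° = -168.72°

At s = jω = j132:
zero (s+132): 132 + j132 → |·| = √(132²+132²) = √34848 ≈ 186.68, ∠ = arctan(132/132) ≈ 45.00°
quadratic: (j132)² + 0.92·j132 + 4 = -17420 + j121.44 → |·| ≈ 17420, ∠ ≈ 179.60°
|H| = 8 · 186.68 / 17420 ≈ 0.085731
Gain = 20 log₁₀(0.085731) ≈ -21.34 dB
∠H = 45.00° − 179.60° = -134.60°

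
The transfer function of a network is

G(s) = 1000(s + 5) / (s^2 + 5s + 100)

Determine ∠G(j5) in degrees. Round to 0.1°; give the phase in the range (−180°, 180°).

At s = jω = j5:
zero (s+5): 5 + j5 → |·| = √(5²+5²) = √50 ≈ 7.0711, ∠ = arctan(5/5) ≈ 45.00°
quadratic: (j5)² + 5·j5 + 100 = 75 + j25 → |·| ≈ 79.057, ∠ ≈ 18.43°
∠G = 45.00° − 18.43° = 26.57°

26.6°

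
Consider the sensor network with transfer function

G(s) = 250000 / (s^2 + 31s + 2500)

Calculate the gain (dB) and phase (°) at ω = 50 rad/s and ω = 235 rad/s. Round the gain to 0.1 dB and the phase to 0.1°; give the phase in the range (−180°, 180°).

At s = jω = j50:
quadratic: (j50)² + 31·j50 + 2500 = 0 + j1550 → |·| ≈ 1550, ∠ ≈ 90.00°
|G| = 250000 / 1550 ≈ 161.29
Gain = 20 log₁₀(161.29) ≈ 44.15 dB
∠G = 0.00° − 90.00° = -90.00°

At s = jω = j235:
quadratic: (j235)² + 31·j235 + 2500 = -52725 + j7285 → |·| ≈ 53226, ∠ ≈ 172.13°
|G| = 250000 / 53226 ≈ 4.697
Gain = 20 log₁₀(4.697) ≈ 13.44 dB
∠G = 0.00° − 172.13° = -172.13°

ω = 50: 44.2 dB, -90.0°; ω = 235: 13.4 dB, -172.1°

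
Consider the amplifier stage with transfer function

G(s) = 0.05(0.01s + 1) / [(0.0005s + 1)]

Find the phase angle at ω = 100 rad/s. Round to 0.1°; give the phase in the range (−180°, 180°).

42.1°

At ω = 100 rad/s:
zero (1 + j100·0.01) = 1 + j1 → |·| ≈ 1.4142, ∠ ≈ 45.00°
pole (1 + j100·0.0005) = 1 + j0.05 → |·| ≈ 1.0012, ∠ ≈ 2.86°
∠G = (45.00°) − (2.86°) = 42.14°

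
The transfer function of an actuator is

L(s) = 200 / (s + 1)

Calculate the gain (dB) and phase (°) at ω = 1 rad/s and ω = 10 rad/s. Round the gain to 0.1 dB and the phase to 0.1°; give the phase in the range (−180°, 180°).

ω = 1: 43.0 dB, -45.0°; ω = 10: 26.0 dB, -84.3°

At s = jω = j1:
pole (s+1): 1 + j1 → |·| = √(1²+1²) = √2 ≈ 1.4142, ∠ = arctan(1/1) ≈ 45.00°
|L| = 200 / 1.4142 ≈ 141.42
Gain = 20 log₁₀(141.42) ≈ 43.01 dB
∠L = 0.00° − 45.00° = -45.00°

At s = jω = j10:
pole (s+1): 1 + j10 → |·| = √(1²+10²) = √101 ≈ 10.05, ∠ = arctan(10/1) ≈ 84.29°
|L| = 200 / 10.05 ≈ 19.9
Gain = 20 log₁₀(19.9) ≈ 25.98 dB
∠L = 0.00° − 84.29° = -84.29°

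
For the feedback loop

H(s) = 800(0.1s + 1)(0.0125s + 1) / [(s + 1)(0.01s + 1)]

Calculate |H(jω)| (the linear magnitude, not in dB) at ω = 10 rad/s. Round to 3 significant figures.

At ω = 10 rad/s:
zero (1 + j10·0.1) = 1 + j1 → |·| ≈ 1.4142, ∠ ≈ 45.00°
zero (1 + j10·0.0125) = 1 + j0.125 → |·| ≈ 1.0078, ∠ ≈ 7.13°
pole (1 + j10·1) = 1 + j10 → |·| ≈ 10.05, ∠ ≈ 84.29°
pole (1 + j10·0.01) = 1 + j0.1 → |·| ≈ 1.005, ∠ ≈ 5.71°
|H| = 800 · 1.4142 · 1.0078 / (10.05 · 1.005) ≈ 112.89

113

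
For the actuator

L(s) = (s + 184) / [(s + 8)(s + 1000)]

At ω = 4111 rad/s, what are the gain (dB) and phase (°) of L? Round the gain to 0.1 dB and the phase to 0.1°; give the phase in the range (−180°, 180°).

At s = jω = j4111:
zero (s+184): 184 + j4111 → |·| = √(184²+4111²) = √16934177 ≈ 4115.1, ∠ = arctan(4111/184) ≈ 87.44°
pole (s+8): 8 + j4111 → |·| = √(8²+4111²) = √16900385 ≈ 4111, ∠ = arctan(4111/8) ≈ 89.89°
pole (s+1000): 1000 + j4111 → |·| = √(1000²+4111²) = √17900321 ≈ 4230.9, ∠ = arctan(4111/1000) ≈ 76.33°
|L| = 1 · 4115.1 / 1.7393e+07 ≈ 0.0002366
Gain = 20 log₁₀(0.0002366) ≈ -72.52 dB
∠L = 87.44° − 166.22° = -78.78°

-72.5 dB, -78.8°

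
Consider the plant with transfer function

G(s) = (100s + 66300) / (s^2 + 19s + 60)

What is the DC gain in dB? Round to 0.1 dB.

G(0) = 66300 / 60 = 1105
20 log₁₀(1105) ≈ 60.87 dB

60.9 dB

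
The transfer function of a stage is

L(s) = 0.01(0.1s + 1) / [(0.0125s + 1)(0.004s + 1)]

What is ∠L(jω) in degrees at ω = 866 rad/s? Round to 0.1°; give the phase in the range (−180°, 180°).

-69.3°

At ω = 866 rad/s:
zero (1 + j866·0.1) = 1 + j86.6 → |·| ≈ 86.606, ∠ ≈ 89.34°
pole (1 + j866·0.0125) = 1 + j10.825 → |·| ≈ 10.871, ∠ ≈ 84.72°
pole (1 + j866·0.004) = 1 + j3.464 → |·| ≈ 3.6055, ∠ ≈ 73.90°
∠L = (89.34°) − (84.72° + 73.90°) = -69.28°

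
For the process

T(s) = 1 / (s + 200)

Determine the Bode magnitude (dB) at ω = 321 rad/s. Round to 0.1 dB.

Substitute s = j321:
Numerator: 1 = 1 + j0
Denominator: (j321) + 200 = 200 + j321
|N| = √(1² + 0²) ≈ 1, ∠N ≈ 0.00°
|D| = √(200² + 321²) ≈ 378.21, ∠D ≈ 58.07°
|T| = 1 / 378.21 ≈ 0.002644
Gain = 20 log₁₀(0.002644) ≈ -51.55 dB

-51.6 dB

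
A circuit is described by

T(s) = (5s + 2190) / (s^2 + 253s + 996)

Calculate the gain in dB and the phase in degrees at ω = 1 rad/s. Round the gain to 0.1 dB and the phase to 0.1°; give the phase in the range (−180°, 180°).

Substitute s = j1:
Numerator: 5(j1) + 2190 = 2190 + j5
Denominator: (j1)^2 + 253(j1) + 996 = 995 + j253
|N| = √(2190² + 5²) ≈ 2190, ∠N ≈ 0.13°
|D| = √(995² + 253²) ≈ 1026.7, ∠D ≈ 14.27°
|T| = 2190 / 1026.7 ≈ 2.133
Gain = 20 log₁₀(2.133) ≈ 6.58 dB
∠T = 0.13° − 14.27° = -14.14°

6.6 dB, -14.1°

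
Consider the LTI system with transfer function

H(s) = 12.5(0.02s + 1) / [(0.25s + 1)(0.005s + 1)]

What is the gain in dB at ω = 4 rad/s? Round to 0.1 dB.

At ω = 4 rad/s:
zero (1 + j4·0.02) = 1 + j0.08 → |·| ≈ 1.0032, ∠ ≈ 4.57°
pole (1 + j4·0.25) = 1 + j1 → |·| ≈ 1.4142, ∠ ≈ 45.00°
pole (1 + j4·0.005) = 1 + j0.02 → |·| ≈ 1.0002, ∠ ≈ 1.15°
|H| = 12.5 · 1.0032 / (1.4142 · 1.0002) ≈ 8.8654
Gain = 20 log₁₀(8.8654) ≈ 18.95 dB

19.0 dB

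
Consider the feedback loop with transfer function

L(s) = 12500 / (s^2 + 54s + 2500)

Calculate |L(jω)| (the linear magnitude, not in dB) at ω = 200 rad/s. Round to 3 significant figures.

0.320

At s = jω = j200:
quadratic: (j200)² + 54·j200 + 2500 = -37500 + j10800 → |·| ≈ 39024, ∠ ≈ 163.93°
|L| = 12500 / 39024 ≈ 0.32032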